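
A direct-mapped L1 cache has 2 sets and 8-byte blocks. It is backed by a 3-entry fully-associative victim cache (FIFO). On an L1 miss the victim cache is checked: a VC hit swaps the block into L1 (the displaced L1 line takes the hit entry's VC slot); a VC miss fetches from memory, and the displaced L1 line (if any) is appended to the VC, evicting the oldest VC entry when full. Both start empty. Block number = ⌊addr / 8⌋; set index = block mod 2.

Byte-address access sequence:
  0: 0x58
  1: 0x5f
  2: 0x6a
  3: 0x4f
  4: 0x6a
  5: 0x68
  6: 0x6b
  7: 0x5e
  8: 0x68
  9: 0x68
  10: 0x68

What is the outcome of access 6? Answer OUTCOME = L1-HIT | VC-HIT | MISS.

  [0] addr=0x58 blk=11 s=1: MISS | VC []
  [1] addr=0x5f blk=11 s=1: L1-HIT | VC []
  [2] addr=0x6a blk=13 s=1: MISS | VC [11]
  [3] addr=0x4f blk=9 s=1: MISS | VC [11, 13]
  [4] addr=0x6a blk=13 s=1: VC-HIT | VC [11, 9]
  [5] addr=0x68 blk=13 s=1: L1-HIT | VC [11, 9]
  [6] addr=0x6b blk=13 s=1: L1-HIT | VC [11, 9]
  [7] addr=0x5e blk=11 s=1: VC-HIT | VC [13, 9]
  [8] addr=0x68 blk=13 s=1: VC-HIT | VC [11, 9]
  [9] addr=0x68 blk=13 s=1: L1-HIT | VC [11, 9]
  [10] addr=0x68 blk=13 s=1: L1-HIT | VC [11, 9]

OUTCOME = L1-HIT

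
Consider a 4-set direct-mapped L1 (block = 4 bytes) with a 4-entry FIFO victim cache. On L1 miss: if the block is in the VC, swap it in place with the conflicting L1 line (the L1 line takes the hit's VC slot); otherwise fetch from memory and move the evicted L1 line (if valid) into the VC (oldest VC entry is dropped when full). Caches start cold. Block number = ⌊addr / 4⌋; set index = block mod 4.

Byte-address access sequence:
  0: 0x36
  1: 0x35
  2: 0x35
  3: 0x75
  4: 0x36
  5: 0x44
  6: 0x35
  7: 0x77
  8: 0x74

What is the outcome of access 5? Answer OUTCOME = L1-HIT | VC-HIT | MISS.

0: 0x36 (blk 13, set 1) → MISS  vc=[]
1: 0x35 (blk 13, set 1) → L1-HIT  vc=[]
2: 0x35 (blk 13, set 1) → L1-HIT  vc=[]
3: 0x75 (blk 29, set 1) → MISS  vc=[13]
4: 0x36 (blk 13, set 1) → VC-HIT  vc=[29]
5: 0x44 (blk 17, set 1) → MISS  vc=[29, 13]
6: 0x35 (blk 13, set 1) → VC-HIT  vc=[29, 17]
7: 0x77 (blk 29, set 1) → VC-HIT  vc=[13, 17]
8: 0x74 (blk 29, set 1) → L1-HIT  vc=[13, 17]

OUTCOME = MISS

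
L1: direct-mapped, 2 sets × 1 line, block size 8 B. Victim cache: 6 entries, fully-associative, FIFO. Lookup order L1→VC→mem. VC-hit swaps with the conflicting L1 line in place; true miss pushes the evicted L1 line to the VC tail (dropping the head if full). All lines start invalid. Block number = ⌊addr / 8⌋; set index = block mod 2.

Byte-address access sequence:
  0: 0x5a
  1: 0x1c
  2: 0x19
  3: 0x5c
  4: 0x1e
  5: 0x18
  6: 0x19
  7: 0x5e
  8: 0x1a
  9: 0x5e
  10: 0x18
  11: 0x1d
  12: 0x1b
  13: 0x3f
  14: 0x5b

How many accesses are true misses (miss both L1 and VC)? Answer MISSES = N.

  [0] addr=0x5a blk=11 s=1: MISS | VC []
  [1] addr=0x1c blk=3 s=1: MISS | VC [11]
  [2] addr=0x19 blk=3 s=1: L1-HIT | VC [11]
  [3] addr=0x5c blk=11 s=1: VC-HIT | VC [3]
  [4] addr=0x1e blk=3 s=1: VC-HIT | VC [11]
  [5] addr=0x18 blk=3 s=1: L1-HIT | VC [11]
  [6] addr=0x19 blk=3 s=1: L1-HIT | VC [11]
  [7] addr=0x5e blk=11 s=1: VC-HIT | VC [3]
  [8] addr=0x1a blk=3 s=1: VC-HIT | VC [11]
  [9] addr=0x5e blk=11 s=1: VC-HIT | VC [3]
  [10] addr=0x18 blk=3 s=1: VC-HIT | VC [11]
  [11] addr=0x1d blk=3 s=1: L1-HIT | VC [11]
  [12] addr=0x1b blk=3 s=1: L1-HIT | VC [11]
  [13] addr=0x3f blk=7 s=1: MISS | VC [11, 3]
  [14] addr=0x5b blk=11 s=1: VC-HIT | VC [7, 3]

MISSES = 3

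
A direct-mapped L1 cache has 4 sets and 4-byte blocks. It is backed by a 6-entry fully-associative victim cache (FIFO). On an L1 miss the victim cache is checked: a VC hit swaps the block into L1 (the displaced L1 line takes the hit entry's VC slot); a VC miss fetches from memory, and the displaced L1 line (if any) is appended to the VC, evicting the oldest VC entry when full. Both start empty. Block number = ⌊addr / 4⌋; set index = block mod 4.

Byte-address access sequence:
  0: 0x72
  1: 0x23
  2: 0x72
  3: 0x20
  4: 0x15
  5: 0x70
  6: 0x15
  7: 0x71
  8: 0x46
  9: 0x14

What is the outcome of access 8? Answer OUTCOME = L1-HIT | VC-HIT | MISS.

OUTCOME = MISS

0: 0x72 (blk 28, set 0) → MISS  vc=[]
1: 0x23 (blk 8, set 0) → MISS  vc=[28]
2: 0x72 (blk 28, set 0) → VC-HIT  vc=[8]
3: 0x20 (blk 8, set 0) → VC-HIT  vc=[28]
4: 0x15 (blk 5, set 1) → MISS  vc=[28]
5: 0x70 (blk 28, set 0) → VC-HIT  vc=[8]
6: 0x15 (blk 5, set 1) → L1-HIT  vc=[8]
7: 0x71 (blk 28, set 0) → L1-HIT  vc=[8]
8: 0x46 (blk 17, set 1) → MISS  vc=[8, 5]
9: 0x14 (blk 5, set 1) → VC-HIT  vc=[8, 17]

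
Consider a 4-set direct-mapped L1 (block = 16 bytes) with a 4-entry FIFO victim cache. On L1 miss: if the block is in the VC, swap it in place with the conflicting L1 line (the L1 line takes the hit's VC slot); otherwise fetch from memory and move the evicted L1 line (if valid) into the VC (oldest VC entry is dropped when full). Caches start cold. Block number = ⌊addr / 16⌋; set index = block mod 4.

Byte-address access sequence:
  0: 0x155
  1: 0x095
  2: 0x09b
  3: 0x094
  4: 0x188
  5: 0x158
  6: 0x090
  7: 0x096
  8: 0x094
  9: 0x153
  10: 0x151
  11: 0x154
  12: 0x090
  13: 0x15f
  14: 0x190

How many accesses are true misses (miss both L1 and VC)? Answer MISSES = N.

0: 0x155 (blk 21, set 1) → MISS  vc=[]
1: 0x95 (blk 9, set 1) → MISS  vc=[21]
2: 0x9b (blk 9, set 1) → L1-HIT  vc=[21]
3: 0x94 (blk 9, set 1) → L1-HIT  vc=[21]
4: 0x188 (blk 24, set 0) → MISS  vc=[21]
5: 0x158 (blk 21, set 1) → VC-HIT  vc=[9]
6: 0x90 (blk 9, set 1) → VC-HIT  vc=[21]
7: 0x96 (blk 9, set 1) → L1-HIT  vc=[21]
8: 0x94 (blk 9, set 1) → L1-HIT  vc=[21]
9: 0x153 (blk 21, set 1) → VC-HIT  vc=[9]
10: 0x151 (blk 21, set 1) → L1-HIT  vc=[9]
11: 0x154 (blk 21, set 1) → L1-HIT  vc=[9]
12: 0x90 (blk 9, set 1) → VC-HIT  vc=[21]
13: 0x15f (blk 21, set 1) → VC-HIT  vc=[9]
14: 0x190 (blk 25, set 1) → MISS  vc=[9, 21]

MISSES = 4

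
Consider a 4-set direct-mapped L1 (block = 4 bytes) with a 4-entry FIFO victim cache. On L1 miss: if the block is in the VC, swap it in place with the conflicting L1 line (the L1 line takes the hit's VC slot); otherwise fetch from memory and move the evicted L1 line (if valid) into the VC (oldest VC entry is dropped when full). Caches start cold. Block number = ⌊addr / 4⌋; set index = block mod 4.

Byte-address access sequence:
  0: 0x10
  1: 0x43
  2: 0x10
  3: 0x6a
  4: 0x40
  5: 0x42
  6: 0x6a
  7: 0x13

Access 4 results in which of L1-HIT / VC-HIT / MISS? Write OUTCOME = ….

  [0] addr=0x10 blk=4 s=0: MISS | VC []
  [1] addr=0x43 blk=16 s=0: MISS | VC [4]
  [2] addr=0x10 blk=4 s=0: VC-HIT | VC [16]
  [3] addr=0x6a blk=26 s=2: MISS | VC [16]
  [4] addr=0x40 blk=16 s=0: VC-HIT | VC [4]
  [5] addr=0x42 blk=16 s=0: L1-HIT | VC [4]
  [6] addr=0x6a blk=26 s=2: L1-HIT | VC [4]
  [7] addr=0x13 blk=4 s=0: VC-HIT | VC [16]

OUTCOME = VC-HIT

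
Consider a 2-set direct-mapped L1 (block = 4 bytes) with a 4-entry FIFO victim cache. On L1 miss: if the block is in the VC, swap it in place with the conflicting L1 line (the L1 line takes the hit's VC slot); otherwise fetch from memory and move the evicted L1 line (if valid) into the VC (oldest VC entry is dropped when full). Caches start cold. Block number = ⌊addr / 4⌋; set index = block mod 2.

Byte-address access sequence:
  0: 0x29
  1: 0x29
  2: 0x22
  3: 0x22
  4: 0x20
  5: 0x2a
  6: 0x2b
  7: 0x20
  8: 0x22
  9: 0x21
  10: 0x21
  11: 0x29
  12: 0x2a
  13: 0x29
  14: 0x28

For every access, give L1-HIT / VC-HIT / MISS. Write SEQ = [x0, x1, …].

SEQ = [MISS, L1-HIT, MISS, L1-HIT, L1-HIT, VC-HIT, L1-HIT, VC-HIT, L1-HIT, L1-HIT, L1-HIT, VC-HIT, L1-HIT, L1-HIT, L1-HIT]

#0 0x29→b10/s0 MISS; vc=[]
#1 0x29→b10/s0 L1-HIT; vc=[]
#2 0x22→b8/s0 MISS; vc=[10]
#3 0x22→b8/s0 L1-HIT; vc=[10]
#4 0x20→b8/s0 L1-HIT; vc=[10]
#5 0x2a→b10/s0 VC-HIT; vc=[8]
#6 0x2b→b10/s0 L1-HIT; vc=[8]
#7 0x20→b8/s0 VC-HIT; vc=[10]
#8 0x22→b8/s0 L1-HIT; vc=[10]
#9 0x21→b8/s0 L1-HIT; vc=[10]
#10 0x21→b8/s0 L1-HIT; vc=[10]
#11 0x29→b10/s0 VC-HIT; vc=[8]
#12 0x2a→b10/s0 L1-HIT; vc=[8]
#13 0x29→b10/s0 L1-HIT; vc=[8]
#14 0x28→b10/s0 L1-HIT; vc=[8]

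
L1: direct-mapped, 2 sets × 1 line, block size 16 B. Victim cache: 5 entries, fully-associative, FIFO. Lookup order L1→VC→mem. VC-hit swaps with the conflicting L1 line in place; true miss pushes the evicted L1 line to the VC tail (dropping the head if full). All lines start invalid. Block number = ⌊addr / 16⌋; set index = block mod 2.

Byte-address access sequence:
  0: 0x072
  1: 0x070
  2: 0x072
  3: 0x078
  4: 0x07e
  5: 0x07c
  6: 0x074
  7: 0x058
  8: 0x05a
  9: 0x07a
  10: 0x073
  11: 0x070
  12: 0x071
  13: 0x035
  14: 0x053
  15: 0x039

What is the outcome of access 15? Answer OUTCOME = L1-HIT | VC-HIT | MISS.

OUTCOME = VC-HIT

#0 0x72→b7/s1 MISS; vc=[]
#1 0x70→b7/s1 L1-HIT; vc=[]
#2 0x72→b7/s1 L1-HIT; vc=[]
#3 0x78→b7/s1 L1-HIT; vc=[]
#4 0x7e→b7/s1 L1-HIT; vc=[]
#5 0x7c→b7/s1 L1-HIT; vc=[]
#6 0x74→b7/s1 L1-HIT; vc=[]
#7 0x58→b5/s1 MISS; vc=[7]
#8 0x5a→b5/s1 L1-HIT; vc=[7]
#9 0x7a→b7/s1 VC-HIT; vc=[5]
#10 0x73→b7/s1 L1-HIT; vc=[5]
#11 0x70→b7/s1 L1-HIT; vc=[5]
#12 0x71→b7/s1 L1-HIT; vc=[5]
#13 0x35→b3/s1 MISS; vc=[5,7]
#14 0x53→b5/s1 VC-HIT; vc=[3,7]
#15 0x39→b3/s1 VC-HIT; vc=[5,7]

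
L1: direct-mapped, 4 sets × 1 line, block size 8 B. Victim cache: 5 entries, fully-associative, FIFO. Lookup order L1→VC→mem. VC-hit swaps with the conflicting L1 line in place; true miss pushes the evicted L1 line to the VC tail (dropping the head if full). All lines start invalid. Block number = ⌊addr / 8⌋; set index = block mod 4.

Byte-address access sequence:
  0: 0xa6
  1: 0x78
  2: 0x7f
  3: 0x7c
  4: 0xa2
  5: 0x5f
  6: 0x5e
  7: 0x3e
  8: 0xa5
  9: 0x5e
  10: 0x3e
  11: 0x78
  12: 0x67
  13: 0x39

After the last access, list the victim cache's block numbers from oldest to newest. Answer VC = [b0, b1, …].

#0 0xa6→b20/s0 MISS; vc=[]
#1 0x78→b15/s3 MISS; vc=[]
#2 0x7f→b15/s3 L1-HIT; vc=[]
#3 0x7c→b15/s3 L1-HIT; vc=[]
#4 0xa2→b20/s0 L1-HIT; vc=[]
#5 0x5f→b11/s3 MISS; vc=[15]
#6 0x5e→b11/s3 L1-HIT; vc=[15]
#7 0x3e→b7/s3 MISS; vc=[15,11]
#8 0xa5→b20/s0 L1-HIT; vc=[15,11]
#9 0x5e→b11/s3 VC-HIT; vc=[15,7]
#10 0x3e→b7/s3 VC-HIT; vc=[15,11]
#11 0x78→b15/s3 VC-HIT; vc=[7,11]
#12 0x67→b12/s0 MISS; vc=[7,11,20]
#13 0x39→b7/s3 VC-HIT; vc=[15,11,20]

VC = [15, 11, 20]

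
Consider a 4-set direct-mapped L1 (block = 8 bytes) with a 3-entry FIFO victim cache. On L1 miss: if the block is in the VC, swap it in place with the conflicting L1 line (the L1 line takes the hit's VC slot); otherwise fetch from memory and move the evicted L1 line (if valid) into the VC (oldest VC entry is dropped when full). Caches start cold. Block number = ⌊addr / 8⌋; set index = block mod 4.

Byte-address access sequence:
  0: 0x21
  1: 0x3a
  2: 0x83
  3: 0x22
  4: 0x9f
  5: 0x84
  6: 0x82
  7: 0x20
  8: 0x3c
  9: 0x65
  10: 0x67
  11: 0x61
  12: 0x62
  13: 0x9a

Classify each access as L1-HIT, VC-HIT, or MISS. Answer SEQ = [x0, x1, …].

SEQ = [MISS, MISS, MISS, VC-HIT, MISS, VC-HIT, L1-HIT, VC-HIT, VC-HIT, MISS, L1-HIT, L1-HIT, L1-HIT, VC-HIT]

0: 0x21 (blk 4, set 0) → MISS  vc=[]
1: 0x3a (blk 7, set 3) → MISS  vc=[]
2: 0x83 (blk 16, set 0) → MISS  vc=[4]
3: 0x22 (blk 4, set 0) → VC-HIT  vc=[16]
4: 0x9f (blk 19, set 3) → MISS  vc=[16, 7]
5: 0x84 (blk 16, set 0) → VC-HIT  vc=[4, 7]
6: 0x82 (blk 16, set 0) → L1-HIT  vc=[4, 7]
7: 0x20 (blk 4, set 0) → VC-HIT  vc=[16, 7]
8: 0x3c (blk 7, set 3) → VC-HIT  vc=[16, 19]
9: 0x65 (blk 12, set 0) → MISS  vc=[16, 19, 4]
10: 0x67 (blk 12, set 0) → L1-HIT  vc=[16, 19, 4]
11: 0x61 (blk 12, set 0) → L1-HIT  vc=[16, 19, 4]
12: 0x62 (blk 12, set 0) → L1-HIT  vc=[16, 19, 4]
13: 0x9a (blk 19, set 3) → VC-HIT  vc=[16, 7, 4]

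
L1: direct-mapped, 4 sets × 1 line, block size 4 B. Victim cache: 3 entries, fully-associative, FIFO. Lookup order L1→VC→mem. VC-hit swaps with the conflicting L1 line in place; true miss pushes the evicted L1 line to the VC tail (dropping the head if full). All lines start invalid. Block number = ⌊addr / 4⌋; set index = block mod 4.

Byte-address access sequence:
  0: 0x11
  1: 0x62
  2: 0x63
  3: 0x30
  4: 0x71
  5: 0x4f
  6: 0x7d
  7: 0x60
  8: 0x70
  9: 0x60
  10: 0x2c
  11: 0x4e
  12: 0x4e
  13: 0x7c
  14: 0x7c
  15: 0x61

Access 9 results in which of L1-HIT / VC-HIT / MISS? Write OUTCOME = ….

OUTCOME = VC-HIT

0: 0x11 (blk 4, set 0) → MISS  vc=[]
1: 0x62 (blk 24, set 0) → MISS  vc=[4]
2: 0x63 (blk 24, set 0) → L1-HIT  vc=[4]
3: 0x30 (blk 12, set 0) → MISS  vc=[4, 24]
4: 0x71 (blk 28, set 0) → MISS  vc=[4, 24, 12]
5: 0x4f (blk 19, set 3) → MISS  vc=[4, 24, 12]
6: 0x7d (blk 31, set 3) → MISS  vc=[24, 12, 19]
7: 0x60 (blk 24, set 0) → VC-HIT  vc=[28, 12, 19]
8: 0x70 (blk 28, set 0) → VC-HIT  vc=[24, 12, 19]
9: 0x60 (blk 24, set 0) → VC-HIT  vc=[28, 12, 19]
10: 0x2c (blk 11, set 3) → MISS  vc=[12, 19, 31]
11: 0x4e (blk 19, set 3) → VC-HIT  vc=[12, 11, 31]
12: 0x4e (blk 19, set 3) → L1-HIT  vc=[12, 11, 31]
13: 0x7c (blk 31, set 3) → VC-HIT  vc=[12, 11, 19]
14: 0x7c (blk 31, set 3) → L1-HIT  vc=[12, 11, 19]
15: 0x61 (blk 24, set 0) → L1-HIT  vc=[12, 11, 19]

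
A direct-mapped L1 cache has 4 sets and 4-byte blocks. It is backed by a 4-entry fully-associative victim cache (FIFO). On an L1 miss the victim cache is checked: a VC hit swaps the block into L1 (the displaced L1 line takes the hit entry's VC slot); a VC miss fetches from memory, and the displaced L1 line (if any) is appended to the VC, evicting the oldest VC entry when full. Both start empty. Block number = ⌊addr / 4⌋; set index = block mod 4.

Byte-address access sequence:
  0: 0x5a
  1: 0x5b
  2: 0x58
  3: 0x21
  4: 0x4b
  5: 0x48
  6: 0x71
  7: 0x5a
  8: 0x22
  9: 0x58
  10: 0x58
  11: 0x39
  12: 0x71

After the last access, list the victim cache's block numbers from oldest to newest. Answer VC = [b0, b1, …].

VC = [18, 8, 22]

#0 0x5a→b22/s2 MISS; vc=[]
#1 0x5b→b22/s2 L1-HIT; vc=[]
#2 0x58→b22/s2 L1-HIT; vc=[]
#3 0x21→b8/s0 MISS; vc=[]
#4 0x4b→b18/s2 MISS; vc=[22]
#5 0x48→b18/s2 L1-HIT; vc=[22]
#6 0x71→b28/s0 MISS; vc=[22,8]
#7 0x5a→b22/s2 VC-HIT; vc=[18,8]
#8 0x22→b8/s0 VC-HIT; vc=[18,28]
#9 0x58→b22/s2 L1-HIT; vc=[18,28]
#10 0x58→b22/s2 L1-HIT; vc=[18,28]
#11 0x39→b14/s2 MISS; vc=[18,28,22]
#12 0x71→b28/s0 VC-HIT; vc=[18,8,22]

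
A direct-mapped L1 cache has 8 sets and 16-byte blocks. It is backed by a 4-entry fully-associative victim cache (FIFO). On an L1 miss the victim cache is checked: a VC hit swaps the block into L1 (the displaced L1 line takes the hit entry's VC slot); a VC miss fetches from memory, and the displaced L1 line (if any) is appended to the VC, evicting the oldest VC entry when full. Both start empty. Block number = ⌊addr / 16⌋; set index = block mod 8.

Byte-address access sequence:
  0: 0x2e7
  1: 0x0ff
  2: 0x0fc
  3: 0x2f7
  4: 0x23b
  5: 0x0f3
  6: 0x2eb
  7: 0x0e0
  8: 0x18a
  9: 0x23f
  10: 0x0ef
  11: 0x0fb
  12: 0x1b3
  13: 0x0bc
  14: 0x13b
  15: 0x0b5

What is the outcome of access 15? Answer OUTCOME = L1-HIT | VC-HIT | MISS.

OUTCOME = VC-HIT

0: 0x2e7 (blk 46, set 6) → MISS  vc=[]
1: 0xff (blk 15, set 7) → MISS  vc=[]
2: 0xfc (blk 15, set 7) → L1-HIT  vc=[]
3: 0x2f7 (blk 47, set 7) → MISS  vc=[15]
4: 0x23b (blk 35, set 3) → MISS  vc=[15]
5: 0xf3 (blk 15, set 7) → VC-HIT  vc=[47]
6: 0x2eb (blk 46, set 6) → L1-HIT  vc=[47]
7: 0xe0 (blk 14, set 6) → MISS  vc=[47, 46]
8: 0x18a (blk 24, set 0) → MISS  vc=[47, 46]
9: 0x23f (blk 35, set 3) → L1-HIT  vc=[47, 46]
10: 0xef (blk 14, set 6) → L1-HIT  vc=[47, 46]
11: 0xfb (blk 15, set 7) → L1-HIT  vc=[47, 46]
12: 0x1b3 (blk 27, set 3) → MISS  vc=[47, 46, 35]
13: 0xbc (blk 11, set 3) → MISS  vc=[47, 46, 35, 27]
14: 0x13b (blk 19, set 3) → MISS  vc=[46, 35, 27, 11]
15: 0xb5 (blk 11, set 3) → VC-HIT  vc=[46, 35, 27, 19]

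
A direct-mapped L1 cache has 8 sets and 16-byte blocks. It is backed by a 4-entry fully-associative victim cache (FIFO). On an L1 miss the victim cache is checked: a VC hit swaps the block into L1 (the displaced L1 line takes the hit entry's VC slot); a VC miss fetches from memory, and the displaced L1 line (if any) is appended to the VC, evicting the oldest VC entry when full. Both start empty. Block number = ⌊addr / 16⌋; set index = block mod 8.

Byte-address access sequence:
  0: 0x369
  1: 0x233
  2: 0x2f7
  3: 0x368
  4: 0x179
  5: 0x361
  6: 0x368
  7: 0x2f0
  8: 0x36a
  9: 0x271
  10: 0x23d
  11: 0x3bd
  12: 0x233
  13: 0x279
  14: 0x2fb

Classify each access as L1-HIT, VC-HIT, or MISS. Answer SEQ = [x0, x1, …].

#0 0x369→b54/s6 MISS; vc=[]
#1 0x233→b35/s3 MISS; vc=[]
#2 0x2f7→b47/s7 MISS; vc=[]
#3 0x368→b54/s6 L1-HIT; vc=[]
#4 0x179→b23/s7 MISS; vc=[47]
#5 0x361→b54/s6 L1-HIT; vc=[47]
#6 0x368→b54/s6 L1-HIT; vc=[47]
#7 0x2f0→b47/s7 VC-HIT; vc=[23]
#8 0x36a→b54/s6 L1-HIT; vc=[23]
#9 0x271→b39/s7 MISS; vc=[23,47]
#10 0x23d→b35/s3 L1-HIT; vc=[23,47]
#11 0x3bd→b59/s3 MISS; vc=[23,47,35]
#12 0x233→b35/s3 VC-HIT; vc=[23,47,59]
#13 0x279→b39/s7 L1-HIT; vc=[23,47,59]
#14 0x2fb→b47/s7 VC-HIT; vc=[23,39,59]

SEQ = [MISS, MISS, MISS, L1-HIT, MISS, L1-HIT, L1-HIT, VC-HIT, L1-HIT, MISS, L1-HIT, MISS, VC-HIT, L1-HIT, VC-HIT]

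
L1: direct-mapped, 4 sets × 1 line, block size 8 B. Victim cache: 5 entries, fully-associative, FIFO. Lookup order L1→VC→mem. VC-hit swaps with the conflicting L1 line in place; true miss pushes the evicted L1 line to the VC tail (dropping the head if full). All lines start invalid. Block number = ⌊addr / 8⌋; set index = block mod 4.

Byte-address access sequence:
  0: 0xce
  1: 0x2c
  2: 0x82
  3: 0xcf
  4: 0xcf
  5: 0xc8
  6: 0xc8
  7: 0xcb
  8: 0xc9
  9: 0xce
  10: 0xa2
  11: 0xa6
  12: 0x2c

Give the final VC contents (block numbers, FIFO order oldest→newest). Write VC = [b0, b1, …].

VC = [25, 16]

#0 0xce→b25/s1 MISS; vc=[]
#1 0x2c→b5/s1 MISS; vc=[25]
#2 0x82→b16/s0 MISS; vc=[25]
#3 0xcf→b25/s1 VC-HIT; vc=[5]
#4 0xcf→b25/s1 L1-HIT; vc=[5]
#5 0xc8→b25/s1 L1-HIT; vc=[5]
#6 0xc8→b25/s1 L1-HIT; vc=[5]
#7 0xcb→b25/s1 L1-HIT; vc=[5]
#8 0xc9→b25/s1 L1-HIT; vc=[5]
#9 0xce→b25/s1 L1-HIT; vc=[5]
#10 0xa2→b20/s0 MISS; vc=[5,16]
#11 0xa6→b20/s0 L1-HIT; vc=[5,16]
#12 0x2c→b5/s1 VC-HIT; vc=[25,16]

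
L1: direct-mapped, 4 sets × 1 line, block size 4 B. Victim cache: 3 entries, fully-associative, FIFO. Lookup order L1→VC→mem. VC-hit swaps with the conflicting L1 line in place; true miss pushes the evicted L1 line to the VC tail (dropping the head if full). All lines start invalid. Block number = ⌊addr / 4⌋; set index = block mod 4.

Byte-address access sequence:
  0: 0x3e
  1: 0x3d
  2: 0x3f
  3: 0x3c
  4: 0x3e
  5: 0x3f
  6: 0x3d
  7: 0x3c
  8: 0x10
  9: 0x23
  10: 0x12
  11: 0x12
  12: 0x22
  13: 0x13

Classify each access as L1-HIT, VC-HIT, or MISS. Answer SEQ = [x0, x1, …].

SEQ = [MISS, L1-HIT, L1-HIT, L1-HIT, L1-HIT, L1-HIT, L1-HIT, L1-HIT, MISS, MISS, VC-HIT, L1-HIT, VC-HIT, VC-HIT]

0: 0x3e (blk 15, set 3) → MISS  vc=[]
1: 0x3d (blk 15, set 3) → L1-HIT  vc=[]
2: 0x3f (blk 15, set 3) → L1-HIT  vc=[]
3: 0x3c (blk 15, set 3) → L1-HIT  vc=[]
4: 0x3e (blk 15, set 3) → L1-HIT  vc=[]
5: 0x3f (blk 15, set 3) → L1-HIT  vc=[]
6: 0x3d (blk 15, set 3) → L1-HIT  vc=[]
7: 0x3c (blk 15, set 3) → L1-HIT  vc=[]
8: 0x10 (blk 4, set 0) → MISS  vc=[]
9: 0x23 (blk 8, set 0) → MISS  vc=[4]
10: 0x12 (blk 4, set 0) → VC-HIT  vc=[8]
11: 0x12 (blk 4, set 0) → L1-HIT  vc=[8]
12: 0x22 (blk 8, set 0) → VC-HIT  vc=[4]
13: 0x13 (blk 4, set 0) → VC-HIT  vc=[8]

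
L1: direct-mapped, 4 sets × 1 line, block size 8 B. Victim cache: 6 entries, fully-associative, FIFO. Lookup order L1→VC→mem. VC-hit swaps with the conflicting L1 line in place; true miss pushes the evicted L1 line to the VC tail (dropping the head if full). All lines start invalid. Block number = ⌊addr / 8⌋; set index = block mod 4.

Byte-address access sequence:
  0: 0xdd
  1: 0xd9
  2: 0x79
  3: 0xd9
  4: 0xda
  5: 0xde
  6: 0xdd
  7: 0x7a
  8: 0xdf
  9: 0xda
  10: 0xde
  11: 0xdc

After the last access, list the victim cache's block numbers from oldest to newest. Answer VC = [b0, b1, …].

VC = [15]

  [0] addr=0xdd blk=27 s=3: MISS | VC []
  [1] addr=0xd9 blk=27 s=3: L1-HIT | VC []
  [2] addr=0x79 blk=15 s=3: MISS | VC [27]
  [3] addr=0xd9 blk=27 s=3: VC-HIT | VC [15]
  [4] addr=0xda blk=27 s=3: L1-HIT | VC [15]
  [5] addr=0xde blk=27 s=3: L1-HIT | VC [15]
  [6] addr=0xdd blk=27 s=3: L1-HIT | VC [15]
  [7] addr=0x7a blk=15 s=3: VC-HIT | VC [27]
  [8] addr=0xdf blk=27 s=3: VC-HIT | VC [15]
  [9] addr=0xda blk=27 s=3: L1-HIT | VC [15]
  [10] addr=0xde blk=27 s=3: L1-HIT | VC [15]
  [11] addr=0xdc blk=27 s=3: L1-HIT | VC [15]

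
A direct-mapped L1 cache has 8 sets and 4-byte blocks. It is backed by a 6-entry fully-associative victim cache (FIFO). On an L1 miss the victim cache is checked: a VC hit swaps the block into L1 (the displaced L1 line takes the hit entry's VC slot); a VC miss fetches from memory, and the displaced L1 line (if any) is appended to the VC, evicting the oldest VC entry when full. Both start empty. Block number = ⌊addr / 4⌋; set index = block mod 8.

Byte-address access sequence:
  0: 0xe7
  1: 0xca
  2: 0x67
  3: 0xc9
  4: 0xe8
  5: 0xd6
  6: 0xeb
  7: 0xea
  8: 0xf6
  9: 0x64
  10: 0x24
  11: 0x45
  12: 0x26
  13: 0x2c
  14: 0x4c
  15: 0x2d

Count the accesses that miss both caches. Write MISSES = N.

MISSES = 10

#0 0xe7→b57/s1 MISS; vc=[]
#1 0xca→b50/s2 MISS; vc=[]
#2 0x67→b25/s1 MISS; vc=[57]
#3 0xc9→b50/s2 L1-HIT; vc=[57]
#4 0xe8→b58/s2 MISS; vc=[57,50]
#5 0xd6→b53/s5 MISS; vc=[57,50]
#6 0xeb→b58/s2 L1-HIT; vc=[57,50]
#7 0xea→b58/s2 L1-HIT; vc=[57,50]
#8 0xf6→b61/s5 MISS; vc=[57,50,53]
#9 0x64→b25/s1 L1-HIT; vc=[57,50,53]
#10 0x24→b9/s1 MISS; vc=[57,50,53,25]
#11 0x45→b17/s1 MISS; vc=[57,50,53,25,9]
#12 0x26→b9/s1 VC-HIT; vc=[57,50,53,25,17]
#13 0x2c→b11/s3 MISS; vc=[57,50,53,25,17]
#14 0x4c→b19/s3 MISS; vc=[57,50,53,25,17,11]
#15 0x2d→b11/s3 VC-HIT; vc=[57,50,53,25,17,19]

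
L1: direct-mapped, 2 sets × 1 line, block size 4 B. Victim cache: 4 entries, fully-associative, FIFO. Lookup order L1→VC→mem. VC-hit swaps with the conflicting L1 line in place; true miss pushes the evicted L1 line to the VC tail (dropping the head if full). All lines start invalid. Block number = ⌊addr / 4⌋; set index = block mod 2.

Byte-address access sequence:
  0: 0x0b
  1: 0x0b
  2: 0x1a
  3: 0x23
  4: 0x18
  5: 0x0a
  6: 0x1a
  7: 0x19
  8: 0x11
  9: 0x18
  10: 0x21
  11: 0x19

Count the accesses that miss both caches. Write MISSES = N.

0: 0xb (blk 2, set 0) → MISS  vc=[]
1: 0xb (blk 2, set 0) → L1-HIT  vc=[]
2: 0x1a (blk 6, set 0) → MISS  vc=[2]
3: 0x23 (blk 8, set 0) → MISS  vc=[2, 6]
4: 0x18 (blk 6, set 0) → VC-HIT  vc=[2, 8]
5: 0xa (blk 2, set 0) → VC-HIT  vc=[6, 8]
6: 0x1a (blk 6, set 0) → VC-HIT  vc=[2, 8]
7: 0x19 (blk 6, set 0) → L1-HIT  vc=[2, 8]
8: 0x11 (blk 4, set 0) → MISS  vc=[2, 8, 6]
9: 0x18 (blk 6, set 0) → VC-HIT  vc=[2, 8, 4]
10: 0x21 (blk 8, set 0) → VC-HIT  vc=[2, 6, 4]
11: 0x19 (blk 6, set 0) → VC-HIT  vc=[2, 8, 4]

MISSES = 4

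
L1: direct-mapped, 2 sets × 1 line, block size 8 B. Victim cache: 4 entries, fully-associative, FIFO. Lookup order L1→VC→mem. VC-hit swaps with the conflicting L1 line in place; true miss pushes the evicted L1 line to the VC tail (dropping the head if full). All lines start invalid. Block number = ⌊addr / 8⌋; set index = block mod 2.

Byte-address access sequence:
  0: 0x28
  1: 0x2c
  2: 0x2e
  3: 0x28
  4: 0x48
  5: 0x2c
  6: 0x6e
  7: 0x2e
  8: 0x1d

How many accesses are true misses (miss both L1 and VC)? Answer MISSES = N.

  [0] addr=0x28 blk=5 s=1: MISS | VC []
  [1] addr=0x2c blk=5 s=1: L1-HIT | VC []
  [2] addr=0x2e blk=5 s=1: L1-HIT | VC []
  [3] addr=0x28 blk=5 s=1: L1-HIT | VC []
  [4] addr=0x48 blk=9 s=1: MISS | VC [5]
  [5] addr=0x2c blk=5 s=1: VC-HIT | VC [9]
  [6] addr=0x6e blk=13 s=1: MISS | VC [9, 5]
  [7] addr=0x2e blk=5 s=1: VC-HIT | VC [9, 13]
  [8] addr=0x1d blk=3 s=1: MISS | VC [9, 13, 5]

MISSES = 4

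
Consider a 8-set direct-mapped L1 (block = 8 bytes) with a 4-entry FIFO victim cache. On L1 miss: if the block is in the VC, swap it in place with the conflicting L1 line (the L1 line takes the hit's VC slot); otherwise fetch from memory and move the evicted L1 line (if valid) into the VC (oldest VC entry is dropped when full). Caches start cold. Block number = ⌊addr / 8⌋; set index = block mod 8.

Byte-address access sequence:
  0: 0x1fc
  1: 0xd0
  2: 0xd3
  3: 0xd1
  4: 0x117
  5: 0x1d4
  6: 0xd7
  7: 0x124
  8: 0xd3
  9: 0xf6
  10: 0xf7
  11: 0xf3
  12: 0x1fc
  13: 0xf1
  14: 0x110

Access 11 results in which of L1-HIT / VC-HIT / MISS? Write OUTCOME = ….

OUTCOME = L1-HIT

#0 0x1fc→b63/s7 MISS; vc=[]
#1 0xd0→b26/s2 MISS; vc=[]
#2 0xd3→b26/s2 L1-HIT; vc=[]
#3 0xd1→b26/s2 L1-HIT; vc=[]
#4 0x117→b34/s2 MISS; vc=[26]
#5 0x1d4→b58/s2 MISS; vc=[26,34]
#6 0xd7→b26/s2 VC-HIT; vc=[58,34]
#7 0x124→b36/s4 MISS; vc=[58,34]
#8 0xd3→b26/s2 L1-HIT; vc=[58,34]
#9 0xf6→b30/s6 MISS; vc=[58,34]
#10 0xf7→b30/s6 L1-HIT; vc=[58,34]
#11 0xf3→b30/s6 L1-HIT; vc=[58,34]
#12 0x1fc→b63/s7 L1-HIT; vc=[58,34]
#13 0xf1→b30/s6 L1-HIT; vc=[58,34]
#14 0x110→b34/s2 VC-HIT; vc=[58,26]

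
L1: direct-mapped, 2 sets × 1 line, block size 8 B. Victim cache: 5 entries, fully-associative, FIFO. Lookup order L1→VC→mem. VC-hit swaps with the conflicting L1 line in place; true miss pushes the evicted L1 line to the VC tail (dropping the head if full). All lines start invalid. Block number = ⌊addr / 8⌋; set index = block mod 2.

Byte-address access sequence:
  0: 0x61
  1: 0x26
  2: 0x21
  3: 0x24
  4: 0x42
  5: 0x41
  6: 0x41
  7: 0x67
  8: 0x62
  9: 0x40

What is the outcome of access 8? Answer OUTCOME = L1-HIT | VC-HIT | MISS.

OUTCOME = L1-HIT

  [0] addr=0x61 blk=12 s=0: MISS | VC []
  [1] addr=0x26 blk=4 s=0: MISS | VC [12]
  [2] addr=0x21 blk=4 s=0: L1-HIT | VC [12]
  [3] addr=0x24 blk=4 s=0: L1-HIT | VC [12]
  [4] addr=0x42 blk=8 s=0: MISS | VC [12, 4]
  [5] addr=0x41 blk=8 s=0: L1-HIT | VC [12, 4]
  [6] addr=0x41 blk=8 s=0: L1-HIT | VC [12, 4]
  [7] addr=0x67 blk=12 s=0: VC-HIT | VC [8, 4]
  [8] addr=0x62 blk=12 s=0: L1-HIT | VC [8, 4]
  [9] addr=0x40 blk=8 s=0: VC-HIT | VC [12, 4]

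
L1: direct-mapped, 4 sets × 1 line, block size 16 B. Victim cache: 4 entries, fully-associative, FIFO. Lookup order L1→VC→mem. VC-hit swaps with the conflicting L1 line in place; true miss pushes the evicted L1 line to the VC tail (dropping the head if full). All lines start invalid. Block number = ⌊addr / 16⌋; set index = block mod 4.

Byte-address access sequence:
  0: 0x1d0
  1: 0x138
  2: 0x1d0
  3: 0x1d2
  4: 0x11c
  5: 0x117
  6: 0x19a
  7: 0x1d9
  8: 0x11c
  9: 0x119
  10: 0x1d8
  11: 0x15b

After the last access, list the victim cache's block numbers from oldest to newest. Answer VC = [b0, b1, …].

VC = [25, 17, 29]

  [0] addr=0x1d0 blk=29 s=1: MISS | VC []
  [1] addr=0x138 blk=19 s=3: MISS | VC []
  [2] addr=0x1d0 blk=29 s=1: L1-HIT | VC []
  [3] addr=0x1d2 blk=29 s=1: L1-HIT | VC []
  [4] addr=0x11c blk=17 s=1: MISS | VC [29]
  [5] addr=0x117 blk=17 s=1: L1-HIT | VC [29]
  [6] addr=0x19a blk=25 s=1: MISS | VC [29, 17]
  [7] addr=0x1d9 blk=29 s=1: VC-HIT | VC [25, 17]
  [8] addr=0x11c blk=17 s=1: VC-HIT | VC [25, 29]
  [9] addr=0x119 blk=17 s=1: L1-HIT | VC [25, 29]
  [10] addr=0x1d8 blk=29 s=1: VC-HIT | VC [25, 17]
  [11] addr=0x15b blk=21 s=1: MISS | VC [25, 17, 29]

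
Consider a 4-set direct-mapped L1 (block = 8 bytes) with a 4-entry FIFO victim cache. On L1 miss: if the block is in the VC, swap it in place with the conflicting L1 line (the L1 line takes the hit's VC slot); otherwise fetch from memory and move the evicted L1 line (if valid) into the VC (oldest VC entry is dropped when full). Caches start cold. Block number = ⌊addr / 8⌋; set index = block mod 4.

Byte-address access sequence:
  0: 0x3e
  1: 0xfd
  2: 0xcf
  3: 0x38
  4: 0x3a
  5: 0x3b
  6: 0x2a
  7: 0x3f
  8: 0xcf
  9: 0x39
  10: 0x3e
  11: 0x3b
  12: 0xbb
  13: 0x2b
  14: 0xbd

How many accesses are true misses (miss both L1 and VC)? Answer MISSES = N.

MISSES = 5

  [0] addr=0x3e blk=7 s=3: MISS | VC []
  [1] addr=0xfd blk=31 s=3: MISS | VC [7]
  [2] addr=0xcf blk=25 s=1: MISS | VC [7]
  [3] addr=0x38 blk=7 s=3: VC-HIT | VC [31]
  [4] addr=0x3a blk=7 s=3: L1-HIT | VC [31]
  [5] addr=0x3b blk=7 s=3: L1-HIT | VC [31]
  [6] addr=0x2a blk=5 s=1: MISS | VC [31, 25]
  [7] addr=0x3f blk=7 s=3: L1-HIT | VC [31, 25]
  [8] addr=0xcf blk=25 s=1: VC-HIT | VC [31, 5]
  [9] addr=0x39 blk=7 s=3: L1-HIT | VC [31, 5]
  [10] addr=0x3e blk=7 s=3: L1-HIT | VC [31, 5]
  [11] addr=0x3b blk=7 s=3: L1-HIT | VC [31, 5]
  [12] addr=0xbb blk=23 s=3: MISS | VC [31, 5, 7]
  [13] addr=0x2b blk=5 s=1: VC-HIT | VC [31, 25, 7]
  [14] addr=0xbd blk=23 s=3: L1-HIT | VC [31, 25, 7]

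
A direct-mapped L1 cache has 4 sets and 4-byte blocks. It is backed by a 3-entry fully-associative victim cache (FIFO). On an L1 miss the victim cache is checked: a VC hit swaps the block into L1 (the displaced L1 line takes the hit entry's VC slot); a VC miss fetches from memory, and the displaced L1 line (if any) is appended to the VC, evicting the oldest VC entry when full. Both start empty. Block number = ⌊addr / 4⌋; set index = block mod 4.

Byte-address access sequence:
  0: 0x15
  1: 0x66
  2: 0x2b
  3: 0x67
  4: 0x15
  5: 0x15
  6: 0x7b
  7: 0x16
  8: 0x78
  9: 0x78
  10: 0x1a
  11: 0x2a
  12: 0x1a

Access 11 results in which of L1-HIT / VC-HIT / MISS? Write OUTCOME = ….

#0 0x15→b5/s1 MISS; vc=[]
#1 0x66→b25/s1 MISS; vc=[5]
#2 0x2b→b10/s2 MISS; vc=[5]
#3 0x67→b25/s1 L1-HIT; vc=[5]
#4 0x15→b5/s1 VC-HIT; vc=[25]
#5 0x15→b5/s1 L1-HIT; vc=[25]
#6 0x7b→b30/s2 MISS; vc=[25,10]
#7 0x16→b5/s1 L1-HIT; vc=[25,10]
#8 0x78→b30/s2 L1-HIT; vc=[25,10]
#9 0x78→b30/s2 L1-HIT; vc=[25,10]
#10 0x1a→b6/s2 MISS; vc=[25,10,30]
#11 0x2a→b10/s2 VC-HIT; vc=[25,6,30]
#12 0x1a→b6/s2 VC-HIT; vc=[25,10,30]

OUTCOME = VC-HIT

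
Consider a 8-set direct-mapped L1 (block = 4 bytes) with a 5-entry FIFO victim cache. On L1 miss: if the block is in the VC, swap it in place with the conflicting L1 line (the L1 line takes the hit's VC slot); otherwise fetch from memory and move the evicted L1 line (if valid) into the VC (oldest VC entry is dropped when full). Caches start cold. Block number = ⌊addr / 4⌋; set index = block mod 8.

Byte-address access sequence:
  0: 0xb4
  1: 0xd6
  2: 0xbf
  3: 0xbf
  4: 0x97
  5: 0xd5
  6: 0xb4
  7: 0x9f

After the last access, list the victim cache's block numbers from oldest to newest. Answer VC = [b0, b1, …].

VC = [53, 37, 47]

0: 0xb4 (blk 45, set 5) → MISS  vc=[]
1: 0xd6 (blk 53, set 5) → MISS  vc=[45]
2: 0xbf (blk 47, set 7) → MISS  vc=[45]
3: 0xbf (blk 47, set 7) → L1-HIT  vc=[45]
4: 0x97 (blk 37, set 5) → MISS  vc=[45, 53]
5: 0xd5 (blk 53, set 5) → VC-HIT  vc=[45, 37]
6: 0xb4 (blk 45, set 5) → VC-HIT  vc=[53, 37]
7: 0x9f (blk 39, set 7) → MISS  vc=[53, 37, 47]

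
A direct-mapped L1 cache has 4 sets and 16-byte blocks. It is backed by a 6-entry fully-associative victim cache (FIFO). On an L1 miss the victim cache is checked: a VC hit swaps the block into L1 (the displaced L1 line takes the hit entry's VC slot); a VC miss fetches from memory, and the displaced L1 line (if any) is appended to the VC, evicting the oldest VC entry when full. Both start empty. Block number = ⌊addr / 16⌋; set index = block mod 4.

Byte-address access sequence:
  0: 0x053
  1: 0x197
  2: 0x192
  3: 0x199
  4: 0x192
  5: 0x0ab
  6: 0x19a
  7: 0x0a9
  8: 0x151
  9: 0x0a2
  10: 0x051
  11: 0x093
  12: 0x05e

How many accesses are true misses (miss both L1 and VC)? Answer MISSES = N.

#0 0x53→b5/s1 MISS; vc=[]
#1 0x197→b25/s1 MISS; vc=[5]
#2 0x192→b25/s1 L1-HIT; vc=[5]
#3 0x199→b25/s1 L1-HIT; vc=[5]
#4 0x192→b25/s1 L1-HIT; vc=[5]
#5 0xab→b10/s2 MISS; vc=[5]
#6 0x19a→b25/s1 L1-HIT; vc=[5]
#7 0xa9→b10/s2 L1-HIT; vc=[5]
#8 0x151→b21/s1 MISS; vc=[5,25]
#9 0xa2→b10/s2 L1-HIT; vc=[5,25]
#10 0x51→b5/s1 VC-HIT; vc=[21,25]
#11 0x93→b9/s1 MISS; vc=[21,25,5]
#12 0x5e→b5/s1 VC-HIT; vc=[21,25,9]

MISSES = 5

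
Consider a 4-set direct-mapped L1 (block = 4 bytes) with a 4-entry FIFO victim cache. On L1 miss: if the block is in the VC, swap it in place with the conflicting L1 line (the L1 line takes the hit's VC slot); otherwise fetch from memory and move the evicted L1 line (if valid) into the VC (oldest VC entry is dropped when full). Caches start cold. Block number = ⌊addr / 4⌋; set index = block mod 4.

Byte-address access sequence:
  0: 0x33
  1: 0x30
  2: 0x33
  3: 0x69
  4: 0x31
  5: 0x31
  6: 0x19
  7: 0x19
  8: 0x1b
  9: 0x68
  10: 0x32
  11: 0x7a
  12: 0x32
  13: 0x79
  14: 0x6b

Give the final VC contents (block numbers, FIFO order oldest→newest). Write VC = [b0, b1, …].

0: 0x33 (blk 12, set 0) → MISS  vc=[]
1: 0x30 (blk 12, set 0) → L1-HIT  vc=[]
2: 0x33 (blk 12, set 0) → L1-HIT  vc=[]
3: 0x69 (blk 26, set 2) → MISS  vc=[]
4: 0x31 (blk 12, set 0) → L1-HIT  vc=[]
5: 0x31 (blk 12, set 0) → L1-HIT  vc=[]
6: 0x19 (blk 6, set 2) → MISS  vc=[26]
7: 0x19 (blk 6, set 2) → L1-HIT  vc=[26]
8: 0x1b (blk 6, set 2) → L1-HIT  vc=[26]
9: 0x68 (blk 26, set 2) → VC-HIT  vc=[6]
10: 0x32 (blk 12, set 0) → L1-HIT  vc=[6]
11: 0x7a (blk 30, set 2) → MISS  vc=[6, 26]
12: 0x32 (blk 12, set 0) → L1-HIT  vc=[6, 26]
13: 0x79 (blk 30, set 2) → L1-HIT  vc=[6, 26]
14: 0x6b (blk 26, set 2) → VC-HIT  vc=[6, 30]

VC = [6, 30]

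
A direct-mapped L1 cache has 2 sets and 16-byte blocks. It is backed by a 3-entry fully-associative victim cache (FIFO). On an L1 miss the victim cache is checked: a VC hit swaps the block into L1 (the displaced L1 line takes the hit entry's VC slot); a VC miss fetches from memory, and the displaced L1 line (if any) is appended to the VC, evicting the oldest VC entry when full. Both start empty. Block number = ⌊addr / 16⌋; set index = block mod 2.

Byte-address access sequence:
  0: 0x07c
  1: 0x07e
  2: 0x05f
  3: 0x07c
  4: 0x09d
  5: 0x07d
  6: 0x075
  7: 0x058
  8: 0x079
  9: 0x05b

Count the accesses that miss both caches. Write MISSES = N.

  [0] addr=0x7c blk=7 s=1: MISS | VC []
  [1] addr=0x7e blk=7 s=1: L1-HIT | VC []
  [2] addr=0x5f blk=5 s=1: MISS | VC [7]
  [3] addr=0x7c blk=7 s=1: VC-HIT | VC [5]
  [4] addr=0x9d blk=9 s=1: MISS | VC [5, 7]
  [5] addr=0x7d blk=7 s=1: VC-HIT | VC [5, 9]
  [6] addr=0x75 blk=7 s=1: L1-HIT | VC [5, 9]
  [7] addr=0x58 blk=5 s=1: VC-HIT | VC [7, 9]
  [8] addr=0x79 blk=7 s=1: VC-HIT | VC [5, 9]
  [9] addr=0x5b blk=5 s=1: VC-HIT | VC [7, 9]

MISSES = 3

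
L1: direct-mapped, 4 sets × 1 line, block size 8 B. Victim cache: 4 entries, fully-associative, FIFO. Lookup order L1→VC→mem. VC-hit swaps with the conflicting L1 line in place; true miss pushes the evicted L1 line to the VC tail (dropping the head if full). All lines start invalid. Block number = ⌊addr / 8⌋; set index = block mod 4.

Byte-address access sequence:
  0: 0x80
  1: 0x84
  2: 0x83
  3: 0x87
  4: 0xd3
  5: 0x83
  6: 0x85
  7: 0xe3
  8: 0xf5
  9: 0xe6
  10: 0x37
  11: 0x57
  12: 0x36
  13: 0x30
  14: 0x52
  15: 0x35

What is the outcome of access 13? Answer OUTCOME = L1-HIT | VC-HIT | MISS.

OUTCOME = L1-HIT

#0 0x80→b16/s0 MISS; vc=[]
#1 0x84→b16/s0 L1-HIT; vc=[]
#2 0x83→b16/s0 L1-HIT; vc=[]
#3 0x87→b16/s0 L1-HIT; vc=[]
#4 0xd3→b26/s2 MISS; vc=[]
#5 0x83→b16/s0 L1-HIT; vc=[]
#6 0x85→b16/s0 L1-HIT; vc=[]
#7 0xe3→b28/s0 MISS; vc=[16]
#8 0xf5→b30/s2 MISS; vc=[16,26]
#9 0xe6→b28/s0 L1-HIT; vc=[16,26]
#10 0x37→b6/s2 MISS; vc=[16,26,30]
#11 0x57→b10/s2 MISS; vc=[16,26,30,6]
#12 0x36→b6/s2 VC-HIT; vc=[16,26,30,10]
#13 0x30→b6/s2 L1-HIT; vc=[16,26,30,10]
#14 0x52→b10/s2 VC-HIT; vc=[16,26,30,6]
#15 0x35→b6/s2 VC-HIT; vc=[16,26,30,10]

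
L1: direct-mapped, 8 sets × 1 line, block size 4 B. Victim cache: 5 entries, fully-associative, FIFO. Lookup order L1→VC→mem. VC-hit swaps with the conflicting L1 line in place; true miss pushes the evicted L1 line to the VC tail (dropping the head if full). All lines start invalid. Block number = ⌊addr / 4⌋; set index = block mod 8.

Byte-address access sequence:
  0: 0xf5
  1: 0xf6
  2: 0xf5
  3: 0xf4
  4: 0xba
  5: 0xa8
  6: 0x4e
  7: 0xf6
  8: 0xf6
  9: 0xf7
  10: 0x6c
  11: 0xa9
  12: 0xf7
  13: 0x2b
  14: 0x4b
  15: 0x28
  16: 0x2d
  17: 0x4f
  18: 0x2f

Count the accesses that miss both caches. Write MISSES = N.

#0 0xf5→b61/s5 MISS; vc=[]
#1 0xf6→b61/s5 L1-HIT; vc=[]
#2 0xf5→b61/s5 L1-HIT; vc=[]
#3 0xf4→b61/s5 L1-HIT; vc=[]
#4 0xba→b46/s6 MISS; vc=[]
#5 0xa8→b42/s2 MISS; vc=[]
#6 0x4e→b19/s3 MISS; vc=[]
#7 0xf6→b61/s5 L1-HIT; vc=[]
#8 0xf6→b61/s5 L1-HIT; vc=[]
#9 0xf7→b61/s5 L1-HIT; vc=[]
#10 0x6c→b27/s3 MISS; vc=[19]
#11 0xa9→b42/s2 L1-HIT; vc=[19]
#12 0xf7→b61/s5 L1-HIT; vc=[19]
#13 0x2b→b10/s2 MISS; vc=[19,42]
#14 0x4b→b18/s2 MISS; vc=[19,42,10]
#15 0x28→b10/s2 VC-HIT; vc=[19,42,18]
#16 0x2d→b11/s3 MISS; vc=[19,42,18,27]
#17 0x4f→b19/s3 VC-HIT; vc=[11,42,18,27]
#18 0x2f→b11/s3 VC-HIT; vc=[19,42,18,27]

MISSES = 8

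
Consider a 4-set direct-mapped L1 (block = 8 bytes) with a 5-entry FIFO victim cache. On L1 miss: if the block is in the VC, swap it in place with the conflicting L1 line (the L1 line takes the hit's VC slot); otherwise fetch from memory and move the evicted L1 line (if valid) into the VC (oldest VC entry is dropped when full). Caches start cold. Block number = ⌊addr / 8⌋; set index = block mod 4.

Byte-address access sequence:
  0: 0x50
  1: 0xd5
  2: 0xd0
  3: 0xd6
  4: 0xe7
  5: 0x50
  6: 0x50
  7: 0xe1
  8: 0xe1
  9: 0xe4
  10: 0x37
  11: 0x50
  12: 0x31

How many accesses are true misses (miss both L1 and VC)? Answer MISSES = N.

#0 0x50→b10/s2 MISS; vc=[]
#1 0xd5→b26/s2 MISS; vc=[10]
#2 0xd0→b26/s2 L1-HIT; vc=[10]
#3 0xd6→b26/s2 L1-HIT; vc=[10]
#4 0xe7→b28/s0 MISS; vc=[10]
#5 0x50→b10/s2 VC-HIT; vc=[26]
#6 0x50→b10/s2 L1-HIT; vc=[26]
#7 0xe1→b28/s0 L1-HIT; vc=[26]
#8 0xe1→b28/s0 L1-HIT; vc=[26]
#9 0xe4→b28/s0 L1-HIT; vc=[26]
#10 0x37→b6/s2 MISS; vc=[26,10]
#11 0x50→b10/s2 VC-HIT; vc=[26,6]
#12 0x31→b6/s2 VC-HIT; vc=[26,10]

MISSES = 4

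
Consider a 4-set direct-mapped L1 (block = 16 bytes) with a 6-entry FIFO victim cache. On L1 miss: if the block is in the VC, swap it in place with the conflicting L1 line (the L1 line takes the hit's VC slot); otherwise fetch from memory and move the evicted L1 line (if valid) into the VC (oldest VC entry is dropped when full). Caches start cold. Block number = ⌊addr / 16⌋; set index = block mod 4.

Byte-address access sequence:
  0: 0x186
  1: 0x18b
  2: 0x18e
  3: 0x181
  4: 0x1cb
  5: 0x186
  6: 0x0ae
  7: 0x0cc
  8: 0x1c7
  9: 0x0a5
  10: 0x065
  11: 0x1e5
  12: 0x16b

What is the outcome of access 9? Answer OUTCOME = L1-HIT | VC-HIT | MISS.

#0 0x186→b24/s0 MISS; vc=[]
#1 0x18b→b24/s0 L1-HIT; vc=[]
#2 0x18e→b24/s0 L1-HIT; vc=[]
#3 0x181→b24/s0 L1-HIT; vc=[]
#4 0x1cb→b28/s0 MISS; vc=[24]
#5 0x186→b24/s0 VC-HIT; vc=[28]
#6 0xae→b10/s2 MISS; vc=[28]
#7 0xcc→b12/s0 MISS; vc=[28,24]
#8 0x1c7→b28/s0 VC-HIT; vc=[12,24]
#9 0xa5→b10/s2 L1-HIT; vc=[12,24]
#10 0x65→b6/s2 MISS; vc=[12,24,10]
#11 0x1e5→b30/s2 MISS; vc=[12,24,10,6]
#12 0x16b→b22/s2 MISS; vc=[12,24,10,6,30]

OUTCOME = L1-HIT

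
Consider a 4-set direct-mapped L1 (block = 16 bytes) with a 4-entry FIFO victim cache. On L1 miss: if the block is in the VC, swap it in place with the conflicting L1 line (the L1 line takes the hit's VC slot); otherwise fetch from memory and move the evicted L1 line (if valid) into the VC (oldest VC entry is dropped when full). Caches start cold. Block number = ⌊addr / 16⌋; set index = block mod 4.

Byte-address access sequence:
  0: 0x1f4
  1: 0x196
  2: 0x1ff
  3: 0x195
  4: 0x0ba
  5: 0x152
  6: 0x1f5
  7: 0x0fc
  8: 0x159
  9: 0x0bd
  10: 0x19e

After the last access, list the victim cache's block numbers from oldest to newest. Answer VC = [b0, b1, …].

VC = [15, 21, 31]

  [0] addr=0x1f4 blk=31 s=3: MISS | VC []
  [1] addr=0x196 blk=25 s=1: MISS | VC []
  [2] addr=0x1ff blk=31 s=3: L1-HIT | VC []
  [3] addr=0x195 blk=25 s=1: L1-HIT | VC []
  [4] addr=0xba blk=11 s=3: MISS | VC [31]
  [5] addr=0x152 blk=21 s=1: MISS | VC [31, 25]
  [6] addr=0x1f5 blk=31 s=3: VC-HIT | VC [11, 25]
  [7] addr=0xfc blk=15 s=3: MISS | VC [11, 25, 31]
  [8] addr=0x159 blk=21 s=1: L1-HIT | VC [11, 25, 31]
  [9] addr=0xbd blk=11 s=3: VC-HIT | VC [15, 25, 31]
  [10] addr=0x19e blk=25 s=1: VC-HIT | VC [15, 21, 31]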